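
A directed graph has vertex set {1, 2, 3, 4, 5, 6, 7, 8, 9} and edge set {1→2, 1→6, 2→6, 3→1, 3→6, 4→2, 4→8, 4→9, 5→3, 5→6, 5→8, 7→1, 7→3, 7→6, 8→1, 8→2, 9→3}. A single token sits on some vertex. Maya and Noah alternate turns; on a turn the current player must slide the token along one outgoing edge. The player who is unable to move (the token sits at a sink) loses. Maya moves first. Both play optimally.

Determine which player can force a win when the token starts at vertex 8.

Use the standard recursion: the mover loses at a terminal position; elsewhere, the mover wins exactly when some move hands the opponent an L position.
Every edge goes from a vertex to one that appears earlier in the order 6, 2, 1, 3, 9, 8, 5, 7, 4, so processing vertices in that order labels each vertex after all of its successors.
6: no outgoing edge → L
2: →6(L), so W
1: →6(L), so W
3: →6(L), so W
9: →3(W) only, which is W, so L
8: →1(W), 2(W) — all W, so L
5: →8(L), so W
7: →6(L), so W
4: →8(L), so W
The starting position 8 is L: whatever Maya does, the opponent receives a W position.

Noah wins.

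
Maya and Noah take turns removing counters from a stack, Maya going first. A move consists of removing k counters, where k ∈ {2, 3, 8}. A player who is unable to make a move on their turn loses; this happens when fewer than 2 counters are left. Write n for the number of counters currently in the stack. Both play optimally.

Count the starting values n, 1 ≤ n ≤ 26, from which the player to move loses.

Build the W/L table. Terminal = L. A non-terminal position is W if it has a move to some L; otherwise it is L.
n=0: no move → L
n=1: no move → L
n=2: W (go to 0, an L position)
n=3: W (go to 1, an L position)
n=4: W (go to 1, an L position)
n=5: L (options 3(W), 2(W) are all W)
n=6: L (options 4(W), 3(W) are all W)
n=7: W (go to 5, an L position)
n=8: W (go to 6, an L position)
n=9: W (go to 6, an L position)
n=10: L (options 8(W), 7(W), 2(W) are all W)
n=11: L (options 9(W), 8(W), 3(W) are all W)
n=12: W (go to 10, an L position)
n=13: W (go to 11, an L position)
n=14: W (go to 11, an L position)
n=15: L (options 13(W), 12(W), 7(W) are all W)
n=16: L (options 14(W), 13(W), 8(W) are all W)
n=17: W (go to 15, an L position)
n=18: W (go to 16, an L position)
n=19: W (go to 16, an L position)
n=20: L (options 18(W), 17(W), 12(W) are all W)
n=21: L (options 19(W), 18(W), 13(W) are all W)
n=22: W (go to 20, an L position)
n=23: W (go to 21, an L position)
n=24: W (go to 21, an L position)
n=25: L (options 23(W), 22(W), 17(W) are all W)
n=26: L (options 24(W), 23(W), 18(W) are all W)
L entries with 1 ≤ n ≤ 26 (n=0 is outside the asked range and is not counted): n = 1, 5, 6, 10, 11, 15, 16, 20, 21, 25, 26; that makes 11.

11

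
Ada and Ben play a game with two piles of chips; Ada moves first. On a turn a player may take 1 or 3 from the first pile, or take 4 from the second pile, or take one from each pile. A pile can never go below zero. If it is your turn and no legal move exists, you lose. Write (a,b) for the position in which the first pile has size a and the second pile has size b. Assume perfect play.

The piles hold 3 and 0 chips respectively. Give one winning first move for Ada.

Move to (2,0).

Compute win/loss labels from the base case upward. A position with no move is L. Any other position is W if it can reach an L in one move, else L.
No move ever increases a pile, so every position that can arise here has a ≤ 3 and b ≤ 0; it is enough to label the cells with 0 ≤ a ≤ 3 and 0 ≤ b ≤ 0.
Every move lowers a or b (never raises either), so fill the grid row by row in increasing a, and left to right within a row: each cell's successors are then already labelled.
      b=0
a=0:    L
a=1:    W
a=2:    L
a=3:    W
Cells with no legal move (terminal, hence L): (0,0).
The remaining L cells, each justified by listing all of its moves:
(2,0): L (sole option (1,0)(W) is W)
Every other cell has at least one move into one of the L cells above, so it is W.
From (3,0), the L positions reachable in one move are: (2,0), (0,0). Any move reaching one of these is winning.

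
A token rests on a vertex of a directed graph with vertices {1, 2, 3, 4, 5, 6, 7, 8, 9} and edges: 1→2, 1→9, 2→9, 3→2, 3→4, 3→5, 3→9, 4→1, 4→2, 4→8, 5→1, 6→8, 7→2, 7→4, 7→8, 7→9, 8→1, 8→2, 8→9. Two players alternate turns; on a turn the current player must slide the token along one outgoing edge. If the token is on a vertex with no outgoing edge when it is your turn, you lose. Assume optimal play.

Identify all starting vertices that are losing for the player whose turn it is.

4, 5, 6, 9

Use the standard recursion: the mover loses at a terminal position; elsewhere, the mover wins exactly when some move hands the opponent an L position.
Every edge goes from a vertex to one that appears earlier in the order 9, 2, 1, 8, 4, 5, 7, 3, 6, so processing vertices in that order labels each vertex after all of its successors.
9: no outgoing edge → L
2: reaches L-position 9 → W
1: reaches L-position 9 → W
8: reaches L-position 9 → W
4: only reaches 8(W), 1(W), 2(W), all W → L
5: only reaches 1(W), which is W → L
7: reaches L-position 4 → W
3: reaches L-position 5 → W
6: only reaches 8(W), which is W → L
Reading off the rows marked L gives the requested list; there are 4 such vertices.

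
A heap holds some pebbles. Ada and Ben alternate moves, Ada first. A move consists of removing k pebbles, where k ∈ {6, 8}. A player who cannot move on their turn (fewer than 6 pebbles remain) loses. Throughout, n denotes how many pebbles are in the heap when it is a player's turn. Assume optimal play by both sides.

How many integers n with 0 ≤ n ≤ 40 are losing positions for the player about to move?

Positions with no move are L. A position that does have a move is losing for the player to move precisely when every available move leads to a winning position for the opponent. Fill in the labels:
n=0: no move → L
n=1: no move → L
n=2: no move → L
n=3: no move → L
n=4: no move → L
n=5: no move → L
n=6: W (go to 0, an L position)
n=7: W (go to 1, an L position)
n=8: W (go to 2, an L position)
n=9: W (go to 3, an L position)
n=10: W (go to 4, an L position)
n=11: W (go to 5, an L position)
n=12: W (go to 4, an L position)
n=13: W (go to 5, an L position)
n=14: L (options 8(W), 6(W) are all W)
n=15: L (options 9(W), 7(W) are all W)
n=16: L (options 10(W), 8(W) are all W)
n=17: L (options 11(W), 9(W) are all W)
n=18: L (options 12(W), 10(W) are all W)
n=19: L (options 13(W), 11(W) are all W)
n=20: W (go to 14, an L position)
n=21: W (go to 15, an L position)
n=22: W (go to 16, an L position)
n=23: W (go to 17, an L position)
n=24: W (go to 18, an L position)
n=25: W (go to 19, an L position)
n=26: W (go to 18, an L position)
n=27: W (go to 19, an L position)
n=28: L (options 22(W), 20(W) are all W)
n=29: L (options 23(W), 21(W) are all W)
n=30: L (options 24(W), 22(W) are all W)
n=31: L (options 25(W), 23(W) are all W)
n=32: L (options 26(W), 24(W) are all W)
n=33: L (options 27(W), 25(W) are all W)
n=34: W (go to 28, an L position)
n=35: W (go to 29, an L position)
n=36: W (go to 30, an L position)
n=37: W (go to 31, an L position)
n=38: W (go to 32, an L position)
n=39: W (go to 33, an L position)
n=40: W (go to 32, an L position)
L entries with 0 ≤ n ≤ 40: n = 0, 1, 2, 3, 4, 5, 14, 15, 16, 17, 18, 19, 28, 29, 30, 31, 32, 33; that makes 18.

18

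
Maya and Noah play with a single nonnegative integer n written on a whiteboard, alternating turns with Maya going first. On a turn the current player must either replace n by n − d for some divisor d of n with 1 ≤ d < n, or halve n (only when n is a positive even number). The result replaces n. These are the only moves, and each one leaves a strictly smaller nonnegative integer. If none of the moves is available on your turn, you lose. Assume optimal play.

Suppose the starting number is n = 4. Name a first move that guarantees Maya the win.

Move to 3.

Classify positions by backward induction: terminal positions (no move available) are L. From any other position, the mover wins iff some move reaches an L.
n=0: no move → L
n=1: no move → L
n=2: →1(L), so W
n=3: →2(W) only, which is W, so L
n=4: →3(L), so W
From 4, the L positions reachable in one move are: 3.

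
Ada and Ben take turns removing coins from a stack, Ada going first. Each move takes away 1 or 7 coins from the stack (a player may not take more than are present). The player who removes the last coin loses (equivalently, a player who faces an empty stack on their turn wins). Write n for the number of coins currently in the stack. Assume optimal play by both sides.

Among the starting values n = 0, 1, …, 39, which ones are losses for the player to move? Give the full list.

1, 3, 5, 7, 9, 11, 13, 15, 17, 19, 21, 23, 25, 27, 29, 31, 33, 35, 37, 39

Compute win/loss labels from the base case upward. A position with no move is W. Any other position is W if it can reach an L in one move, else L.
n=0: no move; the opponent has just taken the last coin and therefore loses → W
n=1: L (sole option 0(W) is W)
n=2: W (go to 1, an L position)
n=3: L (sole option 2(W) is W)
n=4: W (go to 3, an L position)
n=5: L (sole option 4(W) is W)
n=6: W (go to 5, an L position)
n=7: L (options 6(W), 0(W) are all W)
n=8: W (go to 7, an L position)
n=9: L (options 8(W), 2(W) are all W)
n=10: W (go to 9, an L position)
n=11: L (options 10(W), 4(W) are all W)
n=12: W (go to 11, an L position)
n=13: L (options 12(W), 6(W) are all W)
n=14: W (go to 13, an L position)
n=15: L (options 14(W), 8(W) are all W)
n=16: W (go to 15, an L position)
n=17: L (options 16(W), 10(W) are all W)
n=18: W (go to 17, an L position)
n=19: L (options 18(W), 12(W) are all W)
n=20: W (go to 19, an L position)
n=21: L (options 20(W), 14(W) are all W)
n=22: W (go to 21, an L position)
n=23: L (options 22(W), 16(W) are all W)
n=24: W (go to 23, an L position)
n=25: L (options 24(W), 18(W) are all W)
n=26: W (go to 25, an L position)
n=27: L (options 26(W), 20(W) are all W)
n=28: W (go to 27, an L position)
n=29: L (options 28(W), 22(W) are all W)
n=30: W (go to 29, an L position)
n=31: L (options 30(W), 24(W) are all W)
n=32: W (go to 31, an L position)
n=33: L (options 32(W), 26(W) are all W)
n=34: W (go to 33, an L position)
n=35: L (options 34(W), 28(W) are all W)
n=36: W (go to 35, an L position)
n=37: L (options 36(W), 30(W) are all W)
n=38: W (go to 37, an L position)
n=39: L (options 38(W), 32(W) are all W)
The losing starting values of n are exactly the entries labelled L in this table (20 of them).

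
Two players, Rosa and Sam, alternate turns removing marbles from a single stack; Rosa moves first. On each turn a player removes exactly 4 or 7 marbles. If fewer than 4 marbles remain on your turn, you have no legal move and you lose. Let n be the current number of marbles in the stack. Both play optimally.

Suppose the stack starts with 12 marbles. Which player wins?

Sam wins.

Positions with no move are L. A position that does have a move is losing for the player to move precisely when every available move leads to a winning position for the opponent. Fill in the labels:
n=0: no move → L
n=1: no move → L
n=2: no move → L
n=3: no move → L
n=4: →0(L), so W
n=5: →1(L), so W
n=6: →2(L), so W
n=7: →3(L), so W
n=8: →1(L), so W
n=9: →2(L), so W
n=10: →3(L), so W
n=11: →7(W), 4(W) — all W, so L
n=12: →8(W), 5(W) — all W, so L
Every move from 12 reaches a W position, so the mover loses.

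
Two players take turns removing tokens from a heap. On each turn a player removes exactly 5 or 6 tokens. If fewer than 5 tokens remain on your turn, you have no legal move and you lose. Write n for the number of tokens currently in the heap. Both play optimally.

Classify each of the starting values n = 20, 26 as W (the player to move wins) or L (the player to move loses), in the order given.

20: W, 26: L

Work bottom-up. With no move the player to move loses. Otherwise the position is W if at least one move leads to an L position for the opponent, and L if every move leads to a W.
n=0: no move → L
n=1: no move → L
n=2: no move → L
n=3: no move → L
n=4: no move → L
n=5: can move to 0, which is L ⇒ W
n=6: can move to 1, which is L ⇒ W
n=7: can move to 2, which is L ⇒ W
n=8: can move to 3, which is L ⇒ W
n=9: can move to 4, which is L ⇒ W
n=10: can move to 4, which is L ⇒ W
n=11: moves to 6(W), 5(W); every one is W ⇒ L
n=12: moves to 7(W), 6(W); every one is W ⇒ L
n=13: moves to 8(W), 7(W); every one is W ⇒ L
n=14: moves to 9(W), 8(W); every one is W ⇒ L
n=15: moves to 10(W), 9(W); every one is W ⇒ L
n=16: can move to 11, which is L ⇒ W
n=17: can move to 12, which is L ⇒ W
n=18: can move to 13, which is L ⇒ W
n=19: can move to 14, which is L ⇒ W
n=20: can move to 15, which is L ⇒ W
n=21: can move to 15, which is L ⇒ W
n=22: moves to 17(W), 16(W); every one is W ⇒ L
n=23: moves to 18(W), 17(W); every one is W ⇒ L
n=24: moves to 19(W), 18(W); every one is W ⇒ L
n=25: moves to 20(W), 19(W); every one is W ⇒ L
n=26: moves to 21(W), 20(W); every one is W ⇒ L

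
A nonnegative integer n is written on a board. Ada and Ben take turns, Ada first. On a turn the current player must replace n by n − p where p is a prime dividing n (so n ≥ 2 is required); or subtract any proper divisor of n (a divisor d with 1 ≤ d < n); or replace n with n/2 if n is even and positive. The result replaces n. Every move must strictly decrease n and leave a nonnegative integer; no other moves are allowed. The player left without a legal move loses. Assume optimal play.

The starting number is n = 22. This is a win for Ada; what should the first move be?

Move to 20.

Compute win/loss labels from the base case upward. A position with no move is L. Any other position is W if it can reach an L in one move, else L.
n=0: no move → L
n=1: no move → L
n=2: W (go to 0, an L position)
n=3: W (go to 0, an L position)
n=4: L (options 2(W), 3(W) are all W)
n=5: W (go to 0, an L position)
n=6: W (go to 4, an L position)
n=7: W (go to 0, an L position)
n=8: W (go to 4, an L position)
n=9: L (options 6(W), 8(W) are all W)
n=10: W (go to 9, an L position)
n=11: W (go to 0, an L position)
n=12: W (go to 9, an L position)
n=13: W (go to 0, an L position)
n=14: L (options 7(W), 12(W), 13(W) are all W)
n=15: W (go to 14, an L position)
n=16: W (go to 14, an L position)
n=17: W (go to 0, an L position)
n=18: W (go to 9, an L position)
n=19: W (go to 0, an L position)
n=20: L (options 10(W), 15(W), 16(W), 18(W), 19(W) are all W)
n=21: W (go to 14, an L position)
n=22: W (go to 20, an L position)
From 22, the L positions reachable in one move are: 20.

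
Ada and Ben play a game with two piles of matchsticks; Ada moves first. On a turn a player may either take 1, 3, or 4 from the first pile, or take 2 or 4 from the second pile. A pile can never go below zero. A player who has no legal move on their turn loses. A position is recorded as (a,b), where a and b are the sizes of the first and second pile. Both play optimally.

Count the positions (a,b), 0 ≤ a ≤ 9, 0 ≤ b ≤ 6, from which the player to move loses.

22

Positions with no move are L. A position that does have a move is losing for the player to move precisely when every available move leads to a winning position for the opponent. Fill in the labels:
Every move lowers a or b (never raises either), so fill the grid row by row in increasing a, and left to right within a row: each cell's successors are then already labelled.
      b=0  b=1  b=2  b=3  b=4  b=5  b=6
a=0:    L    L    W    W    W    W    L
a=1:    W    W    L    L    W    W    W
a=2:    L    L    W    W    W    W    L
a=3:    W    W    L    L    W    W    W
a=4:    W    W    W    W    L    L    W
a=5:    W    W    W    W    W    W    W
a=6:    W    W    W    W    L    L    W
a=7:    L    L    W    W    W    W    L
a=8:    W    W    L    L    W    W    W
a=9:    L    L    W    W    W    W    L
Cells with no legal move (terminal, hence L): (0,0), (0,1).
The remaining L cells, each justified by listing all of its moves:
(0,6): →(0,4)(W), (0,2)(W) — all W, so L
(1,2): →(0,2)(W), (1,0)(W) — all W, so L
(1,3): →(0,3)(W), (1,1)(W) — all W, so L
(2,0): →(1,0)(W) only, which is W, so L
(2,1): →(1,1)(W) only, which is W, so L
(2,6): →(1,6)(W), (2,4)(W), (2,2)(W) — all W, so L
(3,2): →(2,2)(W), (0,2)(W), (3,0)(W) — all W, so L
(3,3): →(2,3)(W), (0,3)(W), (3,1)(W) — all W, so L
(4,4): →(3,4)(W), (1,4)(W), (0,4)(W), (4,2)(W), (4,0)(W) — all W, so L
(4,5): →(3,5)(W), (1,5)(W), (0,5)(W), (4,3)(W), (4,1)(W) — all W, so L
(6,4): →(5,4)(W), (3,4)(W), (2,4)(W), (6,2)(W), (6,0)(W) — all W, so L
(6,5): →(5,5)(W), (3,5)(W), (2,5)(W), (6,3)(W), (6,1)(W) — all W, so L
(7,0): →(6,0)(W), (4,0)(W), (3,0)(W) — all W, so L
(7,1): →(6,1)(W), (4,1)(W), (3,1)(W) — all W, so L
(7,6): →(6,6)(W), (4,6)(W), (3,6)(W), (7,4)(W), (7,2)(W) — all W, so L
(8,2): →(7,2)(W), (5,2)(W), (4,2)(W), (8,0)(W) — all W, so L
(8,3): →(7,3)(W), (5,3)(W), (4,3)(W), (8,1)(W) — all W, so L
(9,0): →(8,0)(W), (6,0)(W), (5,0)(W) — all W, so L
(9,1): →(8,1)(W), (6,1)(W), (5,1)(W) — all W, so L
(9,6): →(8,6)(W), (6,6)(W), (5,6)(W), (9,4)(W), (9,2)(W) — all W, so L
Every other cell has at least one move into one of the L cells above, so it is W.
L cells per row: a=0: 3, a=1: 2, a=2: 3, a=3: 2, a=4: 2, a=5: 0, a=6: 2, a=7: 3, a=8: 2, a=9: 3; total 22.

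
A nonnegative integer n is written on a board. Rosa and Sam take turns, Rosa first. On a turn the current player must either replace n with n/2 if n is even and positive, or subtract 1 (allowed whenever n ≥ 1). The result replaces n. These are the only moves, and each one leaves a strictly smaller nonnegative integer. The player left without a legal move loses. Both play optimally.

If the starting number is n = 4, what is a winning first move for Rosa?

Move to 2.

Use the standard recursion: the mover loses at a terminal position; elsewhere, the mover wins exactly when some move hands the opponent an L position.
n=0: no move → L
n=1: reaches L-position 0 → W
n=2: only reaches 1(W), which is W → L
n=3: reaches L-position 2 → W
n=4: reaches L-position 2 → W
From 4, the L positions reachable in one move are: 2.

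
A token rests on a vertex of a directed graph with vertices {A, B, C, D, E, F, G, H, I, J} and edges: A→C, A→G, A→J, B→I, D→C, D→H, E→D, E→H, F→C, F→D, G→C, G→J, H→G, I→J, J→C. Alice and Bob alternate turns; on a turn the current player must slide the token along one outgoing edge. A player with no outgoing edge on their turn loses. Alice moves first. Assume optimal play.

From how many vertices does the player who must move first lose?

Classify positions by backward induction: terminal positions (no move available) are L. From any other position, the mover wins iff some move reaches an L.
Every edge goes from a vertex to one that appears earlier in the order C, J, I, G, H, D, A, E, B, F, so processing vertices in that order labels each vertex after all of its successors.
C: no outgoing edge → L
J: reaches L-position C → W
I: only reaches J(W), which is W → L
G: reaches L-position C → W
H: only reaches G(W), which is W → L
D: reaches L-position H → W
A: reaches L-position C → W
E: reaches L-position H → W
B: reaches L-position I → W
F: reaches L-position C → W
The L vertices are C, H, I; that is 3 in all.

3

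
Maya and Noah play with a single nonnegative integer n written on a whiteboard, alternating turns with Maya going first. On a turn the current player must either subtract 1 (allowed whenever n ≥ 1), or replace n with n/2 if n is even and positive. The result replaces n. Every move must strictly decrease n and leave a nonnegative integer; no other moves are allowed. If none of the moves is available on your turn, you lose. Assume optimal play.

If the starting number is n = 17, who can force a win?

Noah wins.

Label each position W (a win for the player to move) or L (a loss). A position with no legal move is L; any other position is W exactly when some move reaches an L, and L when every move reaches a W.
n=0: no move → L
n=1: reaches L-position 0 → W
n=2: only reaches 1(W), which is W → L
n=3: reaches L-position 2 → W
n=4: reaches L-position 2 → W
n=5: only reaches 4(W), which is W → L
n=6: reaches L-position 5 → W
n=7: only reaches 6(W), which is W → L
n=8: reaches L-position 7 → W
n=9: only reaches 8(W), which is W → L
n=10: reaches L-position 5 → W
n=11: only reaches 10(W), which is W → L
n=12: reaches L-position 11 → W
n=13: only reaches 12(W), which is W → L
n=14: reaches L-position 7 → W
n=15: only reaches 14(W), which is W → L
n=16: reaches L-position 15 → W
n=17: only reaches 16(W), which is W → L
The starting position 17 is L: whatever Maya does, the opponent receives a W position.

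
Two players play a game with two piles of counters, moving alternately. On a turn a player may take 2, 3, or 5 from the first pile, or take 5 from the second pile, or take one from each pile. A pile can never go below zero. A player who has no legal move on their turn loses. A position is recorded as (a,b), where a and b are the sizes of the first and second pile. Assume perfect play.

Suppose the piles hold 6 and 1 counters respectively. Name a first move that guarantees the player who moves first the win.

Move to (4,1).

Compute win/loss labels from the base case upward. A position with no move is L. Any other position is W if it can reach an L in one move, else L.
No move ever increases a pile, so every position that can arise here has a ≤ 6 and b ≤ 1; it is enough to label the cells with 0 ≤ a ≤ 6 and 0 ≤ b ≤ 1.
Every move lowers a or b (never raises either), so fill the grid row by row in increasing a, and left to right within a row: each cell's successors are then already labelled.
      b=0  b=1
a=0:    L    L
a=1:    L    W
a=2:    W    W
a=3:    W    W
a=4:    W    L
a=5:    W    W
a=6:    W    W
Cells with no legal move (terminal, hence L): (0,0), (0,1), (1,0).
The remaining L cells, each justified by listing all of its moves:
(4,1): L (options (2,1)(W), (1,1)(W), (3,0)(W) are all W)
Every other cell has at least one move into one of the L cells above, so it is W.
From (6,1), the L positions reachable in one move are: (4,1).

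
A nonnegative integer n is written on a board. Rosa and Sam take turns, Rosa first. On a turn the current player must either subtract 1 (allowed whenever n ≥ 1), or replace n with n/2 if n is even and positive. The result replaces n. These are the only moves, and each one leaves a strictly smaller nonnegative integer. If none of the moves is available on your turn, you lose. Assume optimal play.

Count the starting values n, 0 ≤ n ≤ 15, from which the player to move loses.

Build the W/L table. Terminal = L. A non-terminal position is W if it has a move to some L; otherwise it is L.
n=0: no move → L
n=1: can move to 0, which is L ⇒ W
n=2: the only move is to 1(W), a W ⇒ L
n=3: can move to 2, which is L ⇒ W
n=4: can move to 2, which is L ⇒ W
n=5: the only move is to 4(W), a W ⇒ L
n=6: can move to 5, which is L ⇒ W
n=7: the only move is to 6(W), a W ⇒ L
n=8: can move to 7, which is L ⇒ W
n=9: the only move is to 8(W), a W ⇒ L
n=10: can move to 5, which is L ⇒ W
n=11: the only move is to 10(W), a W ⇒ L
n=12: can move to 11, which is L ⇒ W
n=13: the only move is to 12(W), a W ⇒ L
n=14: can move to 7, which is L ⇒ W
n=15: the only move is to 14(W), a W ⇒ L
L entries with 0 ≤ n ≤ 15: n = 0, 2, 5, 7, 9, 11, 13, 15; that makes 8.

8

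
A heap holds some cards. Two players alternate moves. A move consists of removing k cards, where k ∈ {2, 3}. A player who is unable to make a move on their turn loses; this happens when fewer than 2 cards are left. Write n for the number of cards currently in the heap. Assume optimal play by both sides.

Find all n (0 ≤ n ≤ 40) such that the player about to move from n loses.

Positions with no move are L. A position that does have a move is losing for the player to move precisely when every available move leads to a winning position for the opponent. Fill in the labels:
n=0: no move → L
n=1: no move → L
n=2: can move to 0, which is L ⇒ W
n=3: can move to 1, which is L ⇒ W
n=4: can move to 1, which is L ⇒ W
n=5: moves to 3(W), 2(W); every one is W ⇒ L
n=6: moves to 4(W), 3(W); every one is W ⇒ L
n=7: can move to 5, which is L ⇒ W
n=8: can move to 6, which is L ⇒ W
n=9: can move to 6, which is L ⇒ W
n=10: moves to 8(W), 7(W); every one is W ⇒ L
n=11: moves to 9(W), 8(W); every one is W ⇒ L
n=12: can move to 10, which is L ⇒ W
n=13: can move to 11, which is L ⇒ W
n=14: can move to 11, which is L ⇒ W
n=15: moves to 13(W), 12(W); every one is W ⇒ L
n=16: moves to 14(W), 13(W); every one is W ⇒ L
n=17: can move to 15, which is L ⇒ W
n=18: can move to 16, which is L ⇒ W
n=19: can move to 16, which is L ⇒ W
n=20: moves to 18(W), 17(W); every one is W ⇒ L
n=21: moves to 19(W), 18(W); every one is W ⇒ L
n=22: can move to 20, which is L ⇒ W
n=23: can move to 21, which is L ⇒ W
n=24: can move to 21, which is L ⇒ W
n=25: moves to 23(W), 22(W); every one is W ⇒ L
n=26: moves to 24(W), 23(W); every one is W ⇒ L
n=27: can move to 25, which is L ⇒ W
n=28: can move to 26, which is L ⇒ W
n=29: can move to 26, which is L ⇒ W
n=30: moves to 28(W), 27(W); every one is W ⇒ L
n=31: moves to 29(W), 28(W); every one is W ⇒ L
n=32: can move to 30, which is L ⇒ W
n=33: can move to 31, which is L ⇒ W
n=34: can move to 31, which is L ⇒ W
n=35: moves to 33(W), 32(W); every one is W ⇒ L
n=36: moves to 34(W), 33(W); every one is W ⇒ L
n=37: can move to 35, which is L ⇒ W
n=38: can move to 36, which is L ⇒ W
n=39: can move to 36, which is L ⇒ W
n=40: moves to 38(W), 37(W); every one is W ⇒ L
The losing starting values of n are exactly the entries labelled L in this table (17 of them).

0, 1, 5, 6, 10, 11, 15, 16, 20, 21, 25, 26, 30, 31, 35, 36, 40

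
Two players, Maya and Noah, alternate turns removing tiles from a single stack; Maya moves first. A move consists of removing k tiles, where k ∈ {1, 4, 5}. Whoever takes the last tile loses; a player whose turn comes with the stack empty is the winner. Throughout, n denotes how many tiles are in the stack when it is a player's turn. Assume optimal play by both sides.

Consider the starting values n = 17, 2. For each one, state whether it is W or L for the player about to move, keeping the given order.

17: L, 2: W

Classify positions by backward induction: terminal positions (no move available) are W. From any other position, the mover wins iff some move reaches an L.
n=0: no move; the opponent has just taken the last tile and therefore loses → W
n=1: only reaches 0(W), which is W → L
n=2: reaches L-position 1 → W
n=3: only reaches 2(W), which is W → L
n=4: reaches L-position 3 → W
n=5: reaches L-position 1 → W
n=6: reaches L-position 1 → W
n=7: reaches L-position 3 → W
n=8: reaches L-position 3 → W
n=9: only reaches 8(W), 5(W), 4(W), all W → L
n=10: reaches L-position 9 → W
n=11: only reaches 10(W), 7(W), 6(W), all W → L
n=12: reaches L-position 11 → W
n=13: reaches L-position 9 → W
n=14: reaches L-position 9 → W
n=15: reaches L-position 11 → W
n=16: reaches L-position 11 → W
n=17: only reaches 16(W), 13(W), 12(W), all W → L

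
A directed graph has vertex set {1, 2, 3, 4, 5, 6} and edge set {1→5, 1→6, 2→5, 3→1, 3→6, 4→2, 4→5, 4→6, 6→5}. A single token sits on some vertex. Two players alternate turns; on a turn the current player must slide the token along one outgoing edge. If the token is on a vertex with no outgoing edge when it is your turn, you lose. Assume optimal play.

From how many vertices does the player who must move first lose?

2

Work bottom-up. With no move the player to move loses. Otherwise the position is W if at least one move leads to an L position for the opponent, and L if every move leads to a W.
Every edge goes from a vertex to one that appears earlier in the order 5, 6, 1, 2, 3, 4, so processing vertices in that order labels each vertex after all of its successors.
5: no outgoing edge → L
6: →5(L), so W
1: →5(L), so W
2: →5(L), so W
3: →1(W), 6(W) — all W, so L
4: →5(L), so W
The L vertices are 3, 5; that is 2 in all.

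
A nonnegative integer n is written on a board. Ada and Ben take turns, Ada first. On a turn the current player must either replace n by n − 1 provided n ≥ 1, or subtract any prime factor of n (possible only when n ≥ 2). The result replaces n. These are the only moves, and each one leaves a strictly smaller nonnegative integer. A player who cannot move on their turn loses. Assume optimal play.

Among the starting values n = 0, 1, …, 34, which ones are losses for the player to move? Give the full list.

Compute win/loss labels from the base case upward. A position with no move is L. Any other position is W if it can reach an L in one move, else L.
n=0: no move → L
n=1: →0(L), so W
n=2: →0(L), so W
n=3: →0(L), so W
n=4: →2(W), 3(W) — all W, so L
n=5: →0(L), so W
n=6: →4(L), so W
n=7: →0(L), so W
n=8: →6(W), 7(W) — all W, so L
n=9: →8(L), so W
n=10: →8(L), so W
n=11: →0(L), so W
n=12: →9(W), 10(W), 11(W) — all W, so L
n=13: →0(L), so W
n=14: →12(L), so W
n=15: →12(L), so W
n=16: →14(W), 15(W) — all W, so L
n=17: →0(L), so W
n=18: →16(L), so W
n=19: →0(L), so W
n=20: →15(W), 18(W), 19(W) — all W, so L
n=21: →20(L), so W
n=22: →20(L), so W
n=23: →0(L), so W
n=24: →21(W), 22(W), 23(W) — all W, so L
n=25: →20(L), so W
n=26: →24(L), so W
n=27: →24(L), so W
n=28: →21(W), 26(W), 27(W) — all W, so L
n=29: →0(L), so W
n=30: →28(L), so W
n=31: →0(L), so W
n=32: →30(W), 31(W) — all W, so L
n=33: →32(L), so W
n=34: →32(L), so W
Reading off the rows marked L gives the requested list; there are 9 such values of n.

0, 4, 8, 12, 16, 20, 24, 28, 32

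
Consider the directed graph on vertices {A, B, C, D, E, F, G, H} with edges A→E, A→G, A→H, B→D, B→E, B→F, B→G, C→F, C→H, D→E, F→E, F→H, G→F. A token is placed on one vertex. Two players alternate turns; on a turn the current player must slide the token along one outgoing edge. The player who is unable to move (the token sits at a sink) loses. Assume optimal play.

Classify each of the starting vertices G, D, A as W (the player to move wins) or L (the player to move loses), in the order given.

Classify positions by backward induction: terminal positions (no move available) are L. From any other position, the mover wins iff some move reaches an L.
Every edge goes from a vertex to one that appears earlier in the order H, E, D, F, G, A, C, B, so processing vertices in that order labels each vertex after all of its successors.
H: no outgoing edge → L
E: no outgoing edge → L
D: can move to E, which is L ⇒ W
F: can move to E, which is L ⇒ W
G: the only move is to F(W), a W ⇒ L
A: can move to G, which is L ⇒ W
C: can move to H, which is L ⇒ W
B: can move to G, which is L ⇒ W

G: L, D: W, A: W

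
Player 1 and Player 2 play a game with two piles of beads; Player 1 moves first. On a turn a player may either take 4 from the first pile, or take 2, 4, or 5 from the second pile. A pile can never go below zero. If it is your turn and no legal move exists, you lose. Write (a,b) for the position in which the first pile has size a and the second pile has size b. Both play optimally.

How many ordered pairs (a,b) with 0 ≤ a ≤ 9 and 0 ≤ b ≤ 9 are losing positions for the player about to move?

Label each position W (a win for the player to move) or L (a loss). A position with no legal move is L; any other position is W exactly when some move reaches an L, and L when every move reaches a W.
Every move lowers a or b (never raises either), so fill the grid row by row in increasing a, and left to right within a row: each cell's successors are then already labelled.
      b=0  b=1  b=2  b=3  b=4  b=5  b=6  b=7  b=8  b=9
a=0:    L    L    W    W    W    W    W    L    L    W
a=1:    L    L    W    W    W    W    W    L    L    W
a=2:    L    L    W    W    W    W    W    L    L    W
a=3:    L    L    W    W    W    W    W    L    L    W
a=4:    W    W    L    L    W    W    W    W    W    L
a=5:    W    W    L    L    W    W    W    W    W    L
a=6:    W    W    L    L    W    W    W    W    W    L
a=7:    W    W    L    L    W    W    W    W    W    L
a=8:    L    L    W    W    W    W    W    L    L    W
a=9:    L    L    W    W    W    W    W    L    L    W
Cells with no legal move (terminal, hence L): (0,0), (0,1), (1,0), (1,1), (2,0), (2,1), (3,0), (3,1).
The remaining L cells, each justified by listing all of its moves:
(0,7): only reaches (0,5)(W), (0,3)(W), (0,2)(W), all W → L
(0,8): only reaches (0,6)(W), (0,4)(W), (0,3)(W), all W → L
(1,7): only reaches (1,5)(W), (1,3)(W), (1,2)(W), all W → L
(1,8): only reaches (1,6)(W), (1,4)(W), (1,3)(W), all W → L
(2,7): only reaches (2,5)(W), (2,3)(W), (2,2)(W), all W → L
(2,8): only reaches (2,6)(W), (2,4)(W), (2,3)(W), all W → L
(3,7): only reaches (3,5)(W), (3,3)(W), (3,2)(W), all W → L
(3,8): only reaches (3,6)(W), (3,4)(W), (3,3)(W), all W → L
(4,2): only reaches (0,2)(W), (4,0)(W), all W → L
(4,3): only reaches (0,3)(W), (4,1)(W), all W → L
(4,9): only reaches (0,9)(W), (4,7)(W), (4,5)(W), (4,4)(W), all W → L
(5,2): only reaches (1,2)(W), (5,0)(W), all W → L
(5,3): only reaches (1,3)(W), (5,1)(W), all W → L
(5,9): only reaches (1,9)(W), (5,7)(W), (5,5)(W), (5,4)(W), all W → L
(6,2): only reaches (2,2)(W), (6,0)(W), all W → L
(6,3): only reaches (2,3)(W), (6,1)(W), all W → L
(6,9): only reaches (2,9)(W), (6,7)(W), (6,5)(W), (6,4)(W), all W → L
(7,2): only reaches (3,2)(W), (7,0)(W), all W → L
(7,3): only reaches (3,3)(W), (7,1)(W), all W → L
(7,9): only reaches (3,9)(W), (7,7)(W), (7,5)(W), (7,4)(W), all W → L
(8,0): only reaches (4,0)(W), which is W → L
(8,1): only reaches (4,1)(W), which is W → L
(8,7): only reaches (4,7)(W), (8,5)(W), (8,3)(W), (8,2)(W), all W → L
(8,8): only reaches (4,8)(W), (8,6)(W), (8,4)(W), (8,3)(W), all W → L
(9,0): only reaches (5,0)(W), which is W → L
(9,1): only reaches (5,1)(W), which is W → L
(9,7): only reaches (5,7)(W), (9,5)(W), (9,3)(W), (9,2)(W), all W → L
(9,8): only reaches (5,8)(W), (9,6)(W), (9,4)(W), (9,3)(W), all W → L
Every other cell has at least one move into one of the L cells above, so it is W.
L cells per row: a=0: 4, a=1: 4, a=2: 4, a=3: 4, a=4: 3, a=5: 3, a=6: 3, a=7: 3, a=8: 4, a=9: 4; total 36.

36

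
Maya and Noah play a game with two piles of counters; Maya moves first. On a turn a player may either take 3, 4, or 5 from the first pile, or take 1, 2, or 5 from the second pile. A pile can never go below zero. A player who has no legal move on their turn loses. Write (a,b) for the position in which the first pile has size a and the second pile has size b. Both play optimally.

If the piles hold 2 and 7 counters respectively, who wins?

Maya wins.

Use the standard recursion: the mover loses at a terminal position; elsewhere, the mover wins exactly when some move hands the opponent an L position.
No move ever increases a pile, so every position that can arise here has a ≤ 2 and b ≤ 7; it is enough to label the cells with 0 ≤ a ≤ 2 and 0 ≤ b ≤ 7.
Every move lowers a or b (never raises either), so fill the grid row by row in increasing a, and left to right within a row: each cell's successors are then already labelled.
      b=0  b=1  b=2  b=3  b=4  b=5  b=6  b=7
a=0:    L    W    W    L    W    W    L    W
a=1:    L    W    W    L    W    W    L    W
a=2:    L    W    W    L    W    W    L    W
Cells with no legal move (terminal, hence L): (0,0), (1,0), (2,0).
The remaining L cells, each justified by listing all of its moves:
(0,3): only reaches (0,2)(W), (0,1)(W), all W → L
(0,6): only reaches (0,5)(W), (0,4)(W), (0,1)(W), all W → L
(1,3): only reaches (1,2)(W), (1,1)(W), all W → L
(1,6): only reaches (1,5)(W), (1,4)(W), (1,1)(W), all W → L
(2,3): only reaches (2,2)(W), (2,1)(W), all W → L
(2,6): only reaches (2,5)(W), (2,4)(W), (2,1)(W), all W → L
Every other cell has at least one move into one of the L cells above, so it is W.
The starting position (2,7) is W: Maya should move to (2,6), handing over an L position.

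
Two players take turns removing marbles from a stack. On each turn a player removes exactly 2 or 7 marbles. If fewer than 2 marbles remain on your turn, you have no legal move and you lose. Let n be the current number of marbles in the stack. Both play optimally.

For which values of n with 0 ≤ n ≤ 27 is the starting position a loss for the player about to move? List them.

0, 1, 4, 5, 9, 10, 13, 14, 18, 19, 22, 23, 27

Classify positions by backward induction: terminal positions (no move available) are L. From any other position, the mover wins iff some move reaches an L.
n=0: no move → L
n=1: no move → L
n=2: W (go to 0, an L position)
n=3: W (go to 1, an L position)
n=4: L (sole option 2(W) is W)
n=5: L (sole option 3(W) is W)
n=6: W (go to 4, an L position)
n=7: W (go to 5, an L position)
n=8: W (go to 1, an L position)
n=9: L (options 7(W), 2(W) are all W)
n=10: L (options 8(W), 3(W) are all W)
n=11: W (go to 9, an L position)
n=12: W (go to 10, an L position)
n=13: L (options 11(W), 6(W) are all W)
n=14: L (options 12(W), 7(W) are all W)
n=15: W (go to 13, an L position)
n=16: W (go to 14, an L position)
n=17: W (go to 10, an L position)
n=18: L (options 16(W), 11(W) are all W)
n=19: L (options 17(W), 12(W) are all W)
n=20: W (go to 18, an L position)
n=21: W (go to 19, an L position)
n=22: L (options 20(W), 15(W) are all W)
n=23: L (options 21(W), 16(W) are all W)
n=24: W (go to 22, an L position)
n=25: W (go to 23, an L position)
n=26: W (go to 19, an L position)
n=27: L (options 25(W), 20(W) are all W)
The losing starting values of n are exactly the entries labelled L in this table (13 of them).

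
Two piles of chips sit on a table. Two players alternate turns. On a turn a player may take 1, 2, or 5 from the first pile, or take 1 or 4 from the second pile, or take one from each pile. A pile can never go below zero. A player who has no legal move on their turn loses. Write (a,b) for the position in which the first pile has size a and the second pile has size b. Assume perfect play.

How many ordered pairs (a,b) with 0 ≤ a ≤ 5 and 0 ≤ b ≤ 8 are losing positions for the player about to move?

Label each position W (a win for the player to move) or L (a loss). A position with no legal move is L; any other position is W exactly when some move reaches an L, and L when every move reaches a W.
Every move lowers a or b (never raises either), so fill the grid row by row in increasing a, and left to right within a row: each cell's successors are then already labelled.
      b=0  b=1  b=2  b=3  b=4  b=5  b=6  b=7  b=8
a=0:    L    W    L    W    W    L    W    L    W
a=1:    W    W    W    W    L    W    W    W    W
a=2:    W    L    W    L    W    W    L    W    L
a=3:    L    W    W    W    W    L    W    W    W
a=4:    W    W    L    W    L    W    W    L    W
a=5:    W    L    W    W    W    W    L    W    W
Cells with no legal move (terminal, hence L): (0,0).
The remaining L cells, each justified by listing all of its moves:
(0,2): only reaches (0,1)(W), which is W → L
(0,5): only reaches (0,4)(W), (0,1)(W), all W → L
(0,7): only reaches (0,6)(W), (0,3)(W), all W → L
(1,4): only reaches (0,4)(W), (1,3)(W), (1,0)(W), (0,3)(W), all W → L
(2,1): only reaches (1,1)(W), (0,1)(W), (2,0)(W), (1,0)(W), all W → L
(2,3): only reaches (1,3)(W), (0,3)(W), (2,2)(W), (1,2)(W), all W → L
(2,6): only reaches (1,6)(W), (0,6)(W), (2,5)(W), (2,2)(W), (1,5)(W), all W → L
(2,8): only reaches (1,8)(W), (0,8)(W), (2,7)(W), (2,4)(W), (1,7)(W), all W → L
(3,0): only reaches (2,0)(W), (1,0)(W), all W → L
(3,5): only reaches (2,5)(W), (1,5)(W), (3,4)(W), (3,1)(W), (2,4)(W), all W → L
(4,2): only reaches (3,2)(W), (2,2)(W), (4,1)(W), (3,1)(W), all W → L
(4,4): only reaches (3,4)(W), (2,4)(W), (4,3)(W), (4,0)(W), (3,3)(W), all W → L
(4,7): only reaches (3,7)(W), (2,7)(W), (4,6)(W), (4,3)(W), (3,6)(W), all W → L
(5,1): only reaches (4,1)(W), (3,1)(W), (0,1)(W), (5,0)(W), (4,0)(W), all W → L
(5,6): only reaches (4,6)(W), (3,6)(W), (0,6)(W), (5,5)(W), (5,2)(W), (4,5)(W), all W → L
Every other cell has at least one move into one of the L cells above, so it is W.
L cells per row: a=0: 4, a=1: 1, a=2: 4, a=3: 2, a=4: 3, a=5: 2; total 16.

16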